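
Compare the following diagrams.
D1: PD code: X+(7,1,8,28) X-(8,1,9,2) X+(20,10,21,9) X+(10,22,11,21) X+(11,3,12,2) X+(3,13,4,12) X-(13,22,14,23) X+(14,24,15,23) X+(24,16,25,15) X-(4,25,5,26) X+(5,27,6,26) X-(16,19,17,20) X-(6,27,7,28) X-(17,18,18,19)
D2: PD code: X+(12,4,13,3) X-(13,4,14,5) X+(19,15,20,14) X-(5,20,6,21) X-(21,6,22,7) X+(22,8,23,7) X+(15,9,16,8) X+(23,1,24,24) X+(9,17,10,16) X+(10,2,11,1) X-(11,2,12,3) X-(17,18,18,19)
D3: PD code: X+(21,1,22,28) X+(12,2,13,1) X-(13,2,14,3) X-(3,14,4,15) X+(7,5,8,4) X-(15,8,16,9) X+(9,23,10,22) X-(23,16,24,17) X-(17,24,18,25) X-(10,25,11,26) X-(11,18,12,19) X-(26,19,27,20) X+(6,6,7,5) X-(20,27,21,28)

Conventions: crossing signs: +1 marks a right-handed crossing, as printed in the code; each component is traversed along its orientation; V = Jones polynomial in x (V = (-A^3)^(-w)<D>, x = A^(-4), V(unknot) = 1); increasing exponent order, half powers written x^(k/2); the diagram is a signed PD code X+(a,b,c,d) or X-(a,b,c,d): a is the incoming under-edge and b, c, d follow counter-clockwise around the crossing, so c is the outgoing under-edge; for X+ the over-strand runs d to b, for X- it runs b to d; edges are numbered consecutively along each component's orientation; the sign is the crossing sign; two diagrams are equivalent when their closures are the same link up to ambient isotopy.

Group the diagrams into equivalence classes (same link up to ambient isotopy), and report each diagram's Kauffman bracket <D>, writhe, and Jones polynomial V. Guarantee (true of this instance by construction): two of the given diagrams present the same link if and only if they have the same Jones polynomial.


equivalence classes: {D1} | {D2} | {D3}
D1 (bracket -A^-18 + A^-14 - A^-10 + 2A^-6 - A^-2 + A^2; 14 crossings at w = +2): V = x - x^2 + 2x^3 - x^4 + x^5 - x^6
V(D2) = x + x^3 - x^4  (w +2, c 12, <D> = -A^-10 + A^-6 + A^2)
V(D3) = x^-8 - 2x^-7 + x^-6 - 2x^-5 + 2x^-4 + x^-2  (w -4, c 14, <D> = A^-4 + 2A^4 - 2A^8 + A^12 - 2A^16 + A^20)
observation: 3 values of V(x) split the 3 diagrams


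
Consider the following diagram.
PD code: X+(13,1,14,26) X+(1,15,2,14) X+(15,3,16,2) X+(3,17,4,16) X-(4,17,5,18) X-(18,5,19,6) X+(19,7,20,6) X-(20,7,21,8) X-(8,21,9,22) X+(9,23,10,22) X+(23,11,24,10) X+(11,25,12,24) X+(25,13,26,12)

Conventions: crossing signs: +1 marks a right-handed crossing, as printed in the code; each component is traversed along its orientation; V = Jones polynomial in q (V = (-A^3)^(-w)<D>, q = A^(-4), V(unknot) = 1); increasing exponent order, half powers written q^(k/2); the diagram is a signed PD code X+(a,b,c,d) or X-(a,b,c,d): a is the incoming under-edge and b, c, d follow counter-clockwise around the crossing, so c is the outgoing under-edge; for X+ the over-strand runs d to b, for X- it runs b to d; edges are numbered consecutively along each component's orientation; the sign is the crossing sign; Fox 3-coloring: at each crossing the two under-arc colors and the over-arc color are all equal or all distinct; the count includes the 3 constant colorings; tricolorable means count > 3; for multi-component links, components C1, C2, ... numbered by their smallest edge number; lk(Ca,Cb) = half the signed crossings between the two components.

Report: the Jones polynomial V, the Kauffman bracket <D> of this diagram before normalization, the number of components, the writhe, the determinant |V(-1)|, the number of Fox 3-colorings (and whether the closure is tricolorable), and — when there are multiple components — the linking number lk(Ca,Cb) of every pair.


V = q^2 + q^4 - q^5 + q^6 - q^7
<D> = A^-13 - A^-9 + A^-5 - A^-1 - A^7 (w = +5)
1 component over 13 crossings, w = +5
3 Fox colorings among 3^13, |V(-1)| = 5: not tricolorable
why: w = +5 (over 13 crossings) is diagram-only; (-A^3)^(-5) removes it from V


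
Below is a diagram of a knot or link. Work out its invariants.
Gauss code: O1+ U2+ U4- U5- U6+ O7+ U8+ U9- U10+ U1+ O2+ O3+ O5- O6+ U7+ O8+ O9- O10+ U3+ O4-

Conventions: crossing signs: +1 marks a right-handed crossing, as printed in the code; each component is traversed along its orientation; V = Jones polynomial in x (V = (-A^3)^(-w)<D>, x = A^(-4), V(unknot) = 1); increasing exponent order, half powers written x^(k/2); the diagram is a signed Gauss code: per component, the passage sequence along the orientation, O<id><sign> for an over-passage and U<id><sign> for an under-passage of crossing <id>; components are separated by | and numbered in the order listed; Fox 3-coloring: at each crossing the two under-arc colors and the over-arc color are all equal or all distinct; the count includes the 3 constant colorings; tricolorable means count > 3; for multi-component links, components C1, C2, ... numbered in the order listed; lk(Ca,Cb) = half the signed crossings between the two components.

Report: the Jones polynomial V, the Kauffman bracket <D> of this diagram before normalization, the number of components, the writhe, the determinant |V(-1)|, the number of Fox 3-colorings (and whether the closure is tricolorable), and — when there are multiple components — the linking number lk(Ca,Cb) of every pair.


Jones polynomial: V(x) = x - x^2 + 2x^3 - x^4 + x^5 - x^6
<D> = -A^-12 + A^-8 - A^-4 + 2 - A^4 + A^8; writhe +4
components 1, writhe +4 (10 crossings)
3-colorings: 3 of 3^10, det 7 — not tricolorable
note: det 7 = |V(-1)|; not divisible by 3, so not tricolorable


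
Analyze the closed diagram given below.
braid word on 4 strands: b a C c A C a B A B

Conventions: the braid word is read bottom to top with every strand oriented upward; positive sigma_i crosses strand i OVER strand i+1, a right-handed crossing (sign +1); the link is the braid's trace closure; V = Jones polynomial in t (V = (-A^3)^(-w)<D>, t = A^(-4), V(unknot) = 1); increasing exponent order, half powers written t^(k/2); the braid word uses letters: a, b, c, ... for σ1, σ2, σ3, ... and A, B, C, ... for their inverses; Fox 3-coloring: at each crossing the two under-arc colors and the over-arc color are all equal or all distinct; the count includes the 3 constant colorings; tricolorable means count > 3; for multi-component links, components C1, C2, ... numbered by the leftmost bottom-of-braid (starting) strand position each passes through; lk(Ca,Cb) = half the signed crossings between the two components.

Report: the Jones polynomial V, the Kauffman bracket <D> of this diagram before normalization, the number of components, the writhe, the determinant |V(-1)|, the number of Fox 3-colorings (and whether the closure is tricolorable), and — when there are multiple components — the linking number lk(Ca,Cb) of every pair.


Jones polynomial: V(t) = -t^(-1/2) - t^(1/2)
<D> = -A^-8 - A^-4; writhe -2
components 2, writhe -2 (10 crossings)
linking number lk(C1,C2) = 0
3-colorings: 9 of 3^10, det 0 — tricolorable
note: det 0 = |V(-1)|; divisible by 3, so tricolorable


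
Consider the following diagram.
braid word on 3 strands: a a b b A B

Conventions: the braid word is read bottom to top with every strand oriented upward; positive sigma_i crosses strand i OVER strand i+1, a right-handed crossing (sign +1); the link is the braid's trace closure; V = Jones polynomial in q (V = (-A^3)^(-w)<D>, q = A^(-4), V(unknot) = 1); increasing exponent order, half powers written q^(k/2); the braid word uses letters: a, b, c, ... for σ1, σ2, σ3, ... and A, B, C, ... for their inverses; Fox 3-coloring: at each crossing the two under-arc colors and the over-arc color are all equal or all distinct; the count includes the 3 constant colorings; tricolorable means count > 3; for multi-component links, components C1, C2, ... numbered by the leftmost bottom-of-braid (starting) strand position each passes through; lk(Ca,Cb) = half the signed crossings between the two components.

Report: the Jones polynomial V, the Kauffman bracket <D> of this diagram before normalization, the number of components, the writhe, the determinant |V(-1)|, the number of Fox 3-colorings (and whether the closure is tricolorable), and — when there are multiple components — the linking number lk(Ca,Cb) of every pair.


V(q) = q + q^3 - q^4
bracket: -A^-10 + A^-6 + A^2, w = +2
1 component, writhe +2, over 6 crossings
det 3, colorings 9 of 3^6 — tricolorable
observation: |V(-1)| = 3: so tricolorable, since 3 divides 3


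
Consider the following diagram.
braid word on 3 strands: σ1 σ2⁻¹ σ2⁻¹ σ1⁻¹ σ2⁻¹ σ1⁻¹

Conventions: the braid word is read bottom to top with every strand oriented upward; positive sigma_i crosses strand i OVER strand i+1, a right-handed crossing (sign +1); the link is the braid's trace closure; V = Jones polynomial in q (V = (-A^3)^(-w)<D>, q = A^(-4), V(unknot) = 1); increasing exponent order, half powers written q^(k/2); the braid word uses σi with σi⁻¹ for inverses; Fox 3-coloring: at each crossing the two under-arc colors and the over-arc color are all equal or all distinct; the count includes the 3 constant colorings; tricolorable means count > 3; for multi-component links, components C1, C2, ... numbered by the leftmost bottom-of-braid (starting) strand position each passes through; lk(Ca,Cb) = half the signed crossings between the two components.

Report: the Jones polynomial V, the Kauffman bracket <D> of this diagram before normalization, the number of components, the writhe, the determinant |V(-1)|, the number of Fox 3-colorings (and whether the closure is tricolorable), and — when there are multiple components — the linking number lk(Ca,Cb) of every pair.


V(q) = -q^-4 + q^-3 + q^-1
bracket: A^-8 + 1 - A^4, w = -4
1 component, writhe -4, over 6 crossings
det 3, colorings 9 of 3^6 — tricolorable
observation: w = -4 (over 6 crossings) is diagram-only; (-A^3)^(4) removes it from V


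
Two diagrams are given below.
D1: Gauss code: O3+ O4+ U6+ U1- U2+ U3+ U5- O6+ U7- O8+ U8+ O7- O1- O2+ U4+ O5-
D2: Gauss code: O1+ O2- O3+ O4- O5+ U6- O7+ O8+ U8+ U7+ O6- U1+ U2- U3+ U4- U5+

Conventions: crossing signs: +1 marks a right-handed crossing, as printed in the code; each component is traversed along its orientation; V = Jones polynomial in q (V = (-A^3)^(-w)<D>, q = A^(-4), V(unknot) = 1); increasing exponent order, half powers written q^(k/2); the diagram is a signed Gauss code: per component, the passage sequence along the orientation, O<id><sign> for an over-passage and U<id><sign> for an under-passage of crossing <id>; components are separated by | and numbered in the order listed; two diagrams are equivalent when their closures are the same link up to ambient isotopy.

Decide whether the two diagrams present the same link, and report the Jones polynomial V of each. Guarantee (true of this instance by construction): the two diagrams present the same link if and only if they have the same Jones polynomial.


same link: yes
V(D1) = 1  [8 crossings, <D> = A^6, w = +2]
V(D2) = 1  [8 crossings, <D> = A^6, w = +2]
insight: Reidemeister moves carry D1 (8 crossings) to D2 (8)


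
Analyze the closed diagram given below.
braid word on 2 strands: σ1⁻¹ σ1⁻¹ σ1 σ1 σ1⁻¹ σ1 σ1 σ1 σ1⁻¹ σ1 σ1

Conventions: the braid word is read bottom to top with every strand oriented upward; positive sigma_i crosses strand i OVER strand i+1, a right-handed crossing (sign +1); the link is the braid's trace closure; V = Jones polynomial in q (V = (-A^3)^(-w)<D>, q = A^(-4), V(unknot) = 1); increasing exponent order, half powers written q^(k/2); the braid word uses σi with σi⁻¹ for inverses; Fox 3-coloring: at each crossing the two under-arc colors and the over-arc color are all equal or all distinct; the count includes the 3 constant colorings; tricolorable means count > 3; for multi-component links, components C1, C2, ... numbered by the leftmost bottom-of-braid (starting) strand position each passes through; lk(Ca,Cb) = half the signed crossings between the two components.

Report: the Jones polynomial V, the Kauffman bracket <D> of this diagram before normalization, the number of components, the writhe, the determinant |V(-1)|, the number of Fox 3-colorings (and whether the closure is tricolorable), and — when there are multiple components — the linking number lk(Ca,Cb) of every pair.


Jones polynomial: V(q) = q + q^3 - q^4
<D> = A^-7 - A^-3 - A^5; writhe +3
components 1, writhe +3 (11 crossings)
3-colorings: 9 of 3^11, det 3 — tricolorable
note: det 3 = |V(-1)|; divisible by 3, so tricolorable


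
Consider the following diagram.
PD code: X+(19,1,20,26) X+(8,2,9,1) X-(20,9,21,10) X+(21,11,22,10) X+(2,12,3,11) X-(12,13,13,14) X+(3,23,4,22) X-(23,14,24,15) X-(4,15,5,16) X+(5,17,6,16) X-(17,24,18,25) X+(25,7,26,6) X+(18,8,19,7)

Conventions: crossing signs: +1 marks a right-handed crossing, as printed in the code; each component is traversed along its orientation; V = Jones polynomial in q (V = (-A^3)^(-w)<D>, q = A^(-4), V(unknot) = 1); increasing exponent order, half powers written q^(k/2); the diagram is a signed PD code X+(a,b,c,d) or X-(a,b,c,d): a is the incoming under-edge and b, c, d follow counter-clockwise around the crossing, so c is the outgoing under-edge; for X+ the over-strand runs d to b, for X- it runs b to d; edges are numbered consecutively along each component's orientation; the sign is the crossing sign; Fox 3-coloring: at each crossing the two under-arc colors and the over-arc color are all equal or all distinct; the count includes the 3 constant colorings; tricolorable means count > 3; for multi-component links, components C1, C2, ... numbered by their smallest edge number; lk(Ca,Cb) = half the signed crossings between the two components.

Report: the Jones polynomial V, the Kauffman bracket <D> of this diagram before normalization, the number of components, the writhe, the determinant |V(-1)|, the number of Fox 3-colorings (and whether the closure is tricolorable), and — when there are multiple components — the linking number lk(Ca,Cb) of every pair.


V(q) = q - q^2 + 2q^3 - q^4 + q^5 - q^6
bracket: A^-15 - A^-11 + A^-7 - 2A^-3 + A - A^5, w = +3
1 component, writhe +3, over 13 crossings
det 7, colorings 3 of 3^13 — not tricolorable
observation: V spans 5 powers of q: at least 5 crossings in any diagram


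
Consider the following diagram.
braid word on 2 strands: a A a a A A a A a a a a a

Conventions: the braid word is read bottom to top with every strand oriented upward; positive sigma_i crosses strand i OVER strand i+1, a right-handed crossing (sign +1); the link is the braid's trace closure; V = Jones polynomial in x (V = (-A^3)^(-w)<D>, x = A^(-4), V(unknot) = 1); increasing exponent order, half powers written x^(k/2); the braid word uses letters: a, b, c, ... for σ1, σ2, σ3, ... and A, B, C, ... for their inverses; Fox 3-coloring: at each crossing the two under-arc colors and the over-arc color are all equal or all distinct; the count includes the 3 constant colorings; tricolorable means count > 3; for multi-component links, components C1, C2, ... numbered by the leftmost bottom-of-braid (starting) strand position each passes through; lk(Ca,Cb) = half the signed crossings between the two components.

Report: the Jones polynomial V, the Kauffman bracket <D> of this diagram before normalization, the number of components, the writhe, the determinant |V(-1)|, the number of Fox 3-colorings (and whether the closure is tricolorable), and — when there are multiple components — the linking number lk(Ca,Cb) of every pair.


V = x^2 + x^4 - x^5 + x^6 - x^7
<D> = A^-13 - A^-9 + A^-5 - A^-1 - A^7 (w = +5)
1 component over 13 crossings, w = +5
3 Fox colorings among 3^13, |V(-1)| = 5: not tricolorable
why: w = +5 shifts under R1 moves; the (-A^3)^(-5) factor cancels that in V


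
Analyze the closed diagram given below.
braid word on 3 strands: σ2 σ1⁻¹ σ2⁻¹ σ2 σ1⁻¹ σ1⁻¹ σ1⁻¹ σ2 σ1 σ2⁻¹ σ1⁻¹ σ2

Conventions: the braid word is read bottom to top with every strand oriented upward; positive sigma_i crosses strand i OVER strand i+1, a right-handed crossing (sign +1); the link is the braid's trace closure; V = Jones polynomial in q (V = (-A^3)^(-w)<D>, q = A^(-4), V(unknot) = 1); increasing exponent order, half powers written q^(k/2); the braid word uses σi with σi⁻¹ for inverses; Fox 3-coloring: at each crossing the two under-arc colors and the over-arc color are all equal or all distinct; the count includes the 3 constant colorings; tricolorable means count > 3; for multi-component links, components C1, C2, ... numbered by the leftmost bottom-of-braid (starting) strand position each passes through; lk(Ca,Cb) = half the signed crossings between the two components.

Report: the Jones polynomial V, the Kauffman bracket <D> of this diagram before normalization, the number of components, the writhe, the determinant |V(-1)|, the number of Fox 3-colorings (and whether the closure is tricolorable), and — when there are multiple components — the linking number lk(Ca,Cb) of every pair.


V(q) = -q^-6 + q^-5 - 2q^-4 + 3q^-3 - 2q^-2 + 3q^-1 - 1 + q - q^2
bracket: -A^-14 + A^-10 - A^-6 + 3A^-2 - 2A^2 + 3A^6 - 2A^10 + A^14 - A^18, w = -2
1 component, writhe -2, over 12 crossings
det 15, colorings 9 of 3^12 — tricolorable
observation: det 15 = |V(-1)|; divisible by 3, so tricolorable


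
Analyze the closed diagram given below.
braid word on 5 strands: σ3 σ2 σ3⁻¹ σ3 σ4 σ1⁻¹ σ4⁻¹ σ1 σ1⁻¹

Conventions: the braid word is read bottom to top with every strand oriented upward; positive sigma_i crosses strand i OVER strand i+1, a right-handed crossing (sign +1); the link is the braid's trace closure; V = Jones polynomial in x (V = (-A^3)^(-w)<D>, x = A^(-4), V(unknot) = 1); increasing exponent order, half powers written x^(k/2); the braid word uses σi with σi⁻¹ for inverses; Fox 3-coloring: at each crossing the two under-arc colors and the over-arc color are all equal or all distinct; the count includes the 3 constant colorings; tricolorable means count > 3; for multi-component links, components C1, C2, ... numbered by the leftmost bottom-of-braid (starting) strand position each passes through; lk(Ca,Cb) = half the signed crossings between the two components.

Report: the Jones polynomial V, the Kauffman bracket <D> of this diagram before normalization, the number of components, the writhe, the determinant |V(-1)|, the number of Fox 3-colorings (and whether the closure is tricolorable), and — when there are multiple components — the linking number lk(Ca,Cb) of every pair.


Jones polynomial: V(x) = -x^(-1/2) - x^(1/2)
<D> = A + A^5; writhe +1
components 2, writhe +1 (9 crossings)
linking number lk(C1,C2) = 0
3-colorings: 9 of 3^9, det 0 — tricolorable
note: palindromic: swapping x for 1/x fixes V


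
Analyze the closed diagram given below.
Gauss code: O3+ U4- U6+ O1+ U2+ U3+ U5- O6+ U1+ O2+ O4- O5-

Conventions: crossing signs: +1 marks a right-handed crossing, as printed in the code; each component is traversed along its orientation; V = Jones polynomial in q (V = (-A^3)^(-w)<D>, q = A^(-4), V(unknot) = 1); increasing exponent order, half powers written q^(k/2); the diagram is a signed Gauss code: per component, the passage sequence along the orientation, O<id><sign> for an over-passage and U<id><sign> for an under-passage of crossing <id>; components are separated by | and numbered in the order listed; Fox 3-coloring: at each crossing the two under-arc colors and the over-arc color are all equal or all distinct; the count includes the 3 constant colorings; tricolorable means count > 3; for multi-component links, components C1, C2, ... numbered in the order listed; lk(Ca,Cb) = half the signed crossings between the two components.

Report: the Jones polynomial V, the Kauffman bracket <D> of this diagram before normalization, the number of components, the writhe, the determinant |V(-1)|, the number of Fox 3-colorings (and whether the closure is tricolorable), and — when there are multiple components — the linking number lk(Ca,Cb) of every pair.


V = q + q^3 - q^4
<D> = -A^-10 + A^-6 + A^2 (w = +2)
1 component over 6 crossings, w = +2
9 Fox colorings among 3^6, |V(-1)| = 3: tricolorable
why: |V(-1)| = 3: so tricolorable, since 3 divides 3


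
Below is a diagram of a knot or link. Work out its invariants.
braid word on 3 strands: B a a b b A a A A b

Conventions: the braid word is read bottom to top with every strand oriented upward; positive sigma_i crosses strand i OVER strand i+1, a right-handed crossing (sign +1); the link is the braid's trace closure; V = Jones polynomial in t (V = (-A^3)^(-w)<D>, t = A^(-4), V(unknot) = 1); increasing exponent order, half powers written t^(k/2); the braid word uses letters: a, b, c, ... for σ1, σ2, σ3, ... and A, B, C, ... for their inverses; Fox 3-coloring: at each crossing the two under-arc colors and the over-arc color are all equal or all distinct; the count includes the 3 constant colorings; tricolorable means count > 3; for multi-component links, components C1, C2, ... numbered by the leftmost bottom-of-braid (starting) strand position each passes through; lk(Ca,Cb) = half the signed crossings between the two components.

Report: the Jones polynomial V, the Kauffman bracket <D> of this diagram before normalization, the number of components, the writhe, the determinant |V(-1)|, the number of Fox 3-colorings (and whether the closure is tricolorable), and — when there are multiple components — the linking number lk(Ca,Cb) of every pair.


V(t) = 1 + t + t^2 + t^3
bracket: A^-6 + A^-2 + A^2 + A^6, w = +2
3 components, writhe +2, over 10 crossings
lk(C1,C2) = 0
linking number lk(C1,C3) = 0
lk(C2,C3): +1
det 0, colorings 9 of 3^10 — tricolorable
observation: the 3 component pairs carry total linking +1


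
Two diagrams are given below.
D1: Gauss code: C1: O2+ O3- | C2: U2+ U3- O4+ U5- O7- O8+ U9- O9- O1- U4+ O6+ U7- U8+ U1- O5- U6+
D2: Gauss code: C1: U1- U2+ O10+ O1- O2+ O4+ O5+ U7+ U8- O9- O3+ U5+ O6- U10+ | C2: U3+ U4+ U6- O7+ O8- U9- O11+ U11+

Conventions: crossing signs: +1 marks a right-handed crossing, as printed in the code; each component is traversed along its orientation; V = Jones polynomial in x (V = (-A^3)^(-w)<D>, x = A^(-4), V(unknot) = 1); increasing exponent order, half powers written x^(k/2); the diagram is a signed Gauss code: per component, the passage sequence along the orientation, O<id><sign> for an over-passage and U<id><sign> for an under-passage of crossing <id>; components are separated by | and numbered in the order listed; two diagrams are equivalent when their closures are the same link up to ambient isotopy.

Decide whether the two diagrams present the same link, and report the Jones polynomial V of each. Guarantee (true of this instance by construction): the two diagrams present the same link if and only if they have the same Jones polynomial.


same link: no
V(D1) = -x^(-5/2) - x^(5/2)  [9 crossings, <D> = A^-13 + A^7, w = -1]
V(D2) = -x^(-1/2) - x^(1/2)  (w +3, c 11, <D> = A^7 + A^11)
note: 2 values of V(x) split the 2 diagrams


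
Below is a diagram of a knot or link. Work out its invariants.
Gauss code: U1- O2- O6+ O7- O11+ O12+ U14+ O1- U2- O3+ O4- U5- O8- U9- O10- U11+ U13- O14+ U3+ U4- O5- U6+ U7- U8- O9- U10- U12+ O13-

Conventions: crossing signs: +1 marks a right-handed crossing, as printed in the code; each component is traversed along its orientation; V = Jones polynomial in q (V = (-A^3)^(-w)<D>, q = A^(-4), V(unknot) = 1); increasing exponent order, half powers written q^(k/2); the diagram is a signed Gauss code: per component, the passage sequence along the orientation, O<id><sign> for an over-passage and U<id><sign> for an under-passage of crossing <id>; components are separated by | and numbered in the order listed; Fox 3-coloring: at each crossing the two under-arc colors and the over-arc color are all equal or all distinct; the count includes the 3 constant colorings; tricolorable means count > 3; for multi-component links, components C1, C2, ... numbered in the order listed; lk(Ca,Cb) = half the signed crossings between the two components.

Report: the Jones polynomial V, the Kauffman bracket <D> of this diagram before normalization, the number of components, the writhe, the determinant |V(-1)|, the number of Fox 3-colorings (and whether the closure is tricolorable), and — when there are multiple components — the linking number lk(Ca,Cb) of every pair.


V(q) = q^-8 - 2q^-7 + 2q^-6 - 3q^-5 + 3q^-4 - 2q^-3 + 2q^-2 - q^-1 + 1
bracket: A^-12 - A^-8 + 2A^-4 - 2 + 3A^4 - 3A^8 + 2A^12 - 2A^16 + A^20, w = -4
1 component, writhe -4, over 14 crossings
det 17, colorings 3 of 3^14 — not tricolorable
observation: w = -4 shifts under R1 moves; the (-A^3)^(4) factor cancels that in V


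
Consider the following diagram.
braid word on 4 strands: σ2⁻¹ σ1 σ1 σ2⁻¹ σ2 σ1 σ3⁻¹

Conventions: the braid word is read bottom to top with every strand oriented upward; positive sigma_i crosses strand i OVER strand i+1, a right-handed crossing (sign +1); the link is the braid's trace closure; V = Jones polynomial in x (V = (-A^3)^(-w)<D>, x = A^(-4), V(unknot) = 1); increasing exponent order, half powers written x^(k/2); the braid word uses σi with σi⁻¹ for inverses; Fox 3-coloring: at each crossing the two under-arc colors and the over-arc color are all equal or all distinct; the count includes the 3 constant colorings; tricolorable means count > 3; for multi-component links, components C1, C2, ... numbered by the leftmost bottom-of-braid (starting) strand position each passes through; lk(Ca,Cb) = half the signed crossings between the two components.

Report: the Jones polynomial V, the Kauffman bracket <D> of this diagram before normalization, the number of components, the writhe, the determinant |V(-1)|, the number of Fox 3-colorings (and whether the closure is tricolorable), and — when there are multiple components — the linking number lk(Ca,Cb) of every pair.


Jones polynomial: V(x) = x + x^3 - x^4
<D> = A^-13 - A^-9 - A^-1; writhe +1
components 1, writhe +1 (7 crossings)
3-colorings: 9 of 3^7, det 3 — tricolorable
note: the span of V is 3, forcing >= 3 crossings in any diagram


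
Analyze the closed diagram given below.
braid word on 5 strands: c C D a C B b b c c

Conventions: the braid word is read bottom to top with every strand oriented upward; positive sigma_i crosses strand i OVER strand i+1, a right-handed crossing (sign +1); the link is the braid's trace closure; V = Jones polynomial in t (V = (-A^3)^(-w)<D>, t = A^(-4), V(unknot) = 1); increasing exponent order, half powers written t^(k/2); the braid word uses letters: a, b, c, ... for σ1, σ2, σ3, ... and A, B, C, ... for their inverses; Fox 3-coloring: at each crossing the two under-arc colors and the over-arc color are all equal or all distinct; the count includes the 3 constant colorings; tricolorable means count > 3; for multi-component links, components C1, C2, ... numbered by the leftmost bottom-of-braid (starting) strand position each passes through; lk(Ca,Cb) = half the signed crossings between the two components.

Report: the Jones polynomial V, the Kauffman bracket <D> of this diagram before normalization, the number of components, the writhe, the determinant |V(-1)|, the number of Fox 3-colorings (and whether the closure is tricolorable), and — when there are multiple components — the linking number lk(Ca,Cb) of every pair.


V(t) = 1
bracket: A^6, w = +2
1 component, writhe +2, over 10 crossings
det 1, colorings 3 of 3^10 — not tricolorable
observation: free reduction leaves σ4⁻¹ σ1 σ3⁻¹ σ2 σ3 σ3 of the original 10 letters


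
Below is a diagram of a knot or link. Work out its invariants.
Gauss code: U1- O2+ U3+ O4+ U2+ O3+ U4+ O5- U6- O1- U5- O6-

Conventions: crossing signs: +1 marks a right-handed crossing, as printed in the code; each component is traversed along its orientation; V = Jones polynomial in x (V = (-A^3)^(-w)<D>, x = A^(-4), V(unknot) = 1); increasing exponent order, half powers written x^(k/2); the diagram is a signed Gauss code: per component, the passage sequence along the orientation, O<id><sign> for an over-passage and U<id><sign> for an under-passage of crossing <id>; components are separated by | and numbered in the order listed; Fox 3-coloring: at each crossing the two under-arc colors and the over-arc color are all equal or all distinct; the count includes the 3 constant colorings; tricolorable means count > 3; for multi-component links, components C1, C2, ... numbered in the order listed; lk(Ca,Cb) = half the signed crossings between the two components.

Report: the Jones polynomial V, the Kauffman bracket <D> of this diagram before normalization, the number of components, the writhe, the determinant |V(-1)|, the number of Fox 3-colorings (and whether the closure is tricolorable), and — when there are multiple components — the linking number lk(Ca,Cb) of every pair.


V = -x^-3 + x^-2 - x^-1 + 3 - x + x^2 - x^3
<D> = -A^-12 + A^-8 - A^-4 + 3 - A^4 + A^8 - A^12 (w = 0)
1 component over 6 crossings, w = 0
27 Fox colorings among 3^6, |V(-1)| = 9: tricolorable
why: w = 0 shifts under R1 moves; the (-A^3)^(0) factor cancels that in V


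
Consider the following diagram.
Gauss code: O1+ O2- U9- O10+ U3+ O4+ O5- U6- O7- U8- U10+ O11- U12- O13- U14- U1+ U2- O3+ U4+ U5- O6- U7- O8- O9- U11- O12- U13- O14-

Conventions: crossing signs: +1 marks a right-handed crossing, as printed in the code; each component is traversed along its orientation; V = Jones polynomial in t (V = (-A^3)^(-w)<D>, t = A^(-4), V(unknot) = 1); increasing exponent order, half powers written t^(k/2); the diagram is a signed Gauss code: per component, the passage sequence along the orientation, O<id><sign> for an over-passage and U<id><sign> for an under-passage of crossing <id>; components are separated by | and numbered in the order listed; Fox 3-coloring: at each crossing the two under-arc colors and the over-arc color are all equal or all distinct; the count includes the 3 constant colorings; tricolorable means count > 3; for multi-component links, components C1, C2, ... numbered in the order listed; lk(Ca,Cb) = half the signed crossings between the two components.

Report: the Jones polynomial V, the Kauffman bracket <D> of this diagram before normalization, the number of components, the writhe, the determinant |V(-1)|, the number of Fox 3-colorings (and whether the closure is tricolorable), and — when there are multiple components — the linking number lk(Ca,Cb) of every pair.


Jones polynomial: V(t) = -t^-9 + t^-8 - 2t^-7 + 3t^-6 - 2t^-5 + 2t^-4 - t^-3 + t^-2
<D> = A^-10 - A^-6 + 2A^-2 - 2A^2 + 3A^6 - 2A^10 + A^14 - A^18; writhe -6
components 1, writhe -6 (14 crossings)
3-colorings: 3 of 3^14, det 13 — not tricolorable
note: V spans 7 powers of t: at least 7 crossings in any diagram


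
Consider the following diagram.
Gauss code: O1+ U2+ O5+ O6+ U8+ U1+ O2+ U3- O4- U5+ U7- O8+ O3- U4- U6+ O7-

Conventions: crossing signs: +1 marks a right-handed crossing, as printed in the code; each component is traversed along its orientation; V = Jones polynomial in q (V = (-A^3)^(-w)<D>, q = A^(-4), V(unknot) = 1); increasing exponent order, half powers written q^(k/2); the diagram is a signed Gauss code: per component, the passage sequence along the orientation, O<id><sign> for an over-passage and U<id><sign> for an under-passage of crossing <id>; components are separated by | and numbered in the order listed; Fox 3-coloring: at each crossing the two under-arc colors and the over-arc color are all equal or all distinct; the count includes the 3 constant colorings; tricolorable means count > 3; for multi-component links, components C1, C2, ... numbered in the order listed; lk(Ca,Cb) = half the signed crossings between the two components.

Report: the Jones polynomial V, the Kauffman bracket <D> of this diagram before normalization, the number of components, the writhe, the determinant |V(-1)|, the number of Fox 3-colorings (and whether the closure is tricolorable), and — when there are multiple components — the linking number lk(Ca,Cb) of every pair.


V(q) = -q^-1 + 2 - q + 2q^2 - q^3 + q^4 - q^5
bracket: -A^-14 + A^-10 - A^-6 + 2A^-2 - A^2 + 2A^6 - A^10, w = +2
1 component, writhe +2, over 8 crossings
det 9, colorings 9 of 3^8 — tricolorable
observation: V spans 6 powers of q: at least 6 crossings in any diagram


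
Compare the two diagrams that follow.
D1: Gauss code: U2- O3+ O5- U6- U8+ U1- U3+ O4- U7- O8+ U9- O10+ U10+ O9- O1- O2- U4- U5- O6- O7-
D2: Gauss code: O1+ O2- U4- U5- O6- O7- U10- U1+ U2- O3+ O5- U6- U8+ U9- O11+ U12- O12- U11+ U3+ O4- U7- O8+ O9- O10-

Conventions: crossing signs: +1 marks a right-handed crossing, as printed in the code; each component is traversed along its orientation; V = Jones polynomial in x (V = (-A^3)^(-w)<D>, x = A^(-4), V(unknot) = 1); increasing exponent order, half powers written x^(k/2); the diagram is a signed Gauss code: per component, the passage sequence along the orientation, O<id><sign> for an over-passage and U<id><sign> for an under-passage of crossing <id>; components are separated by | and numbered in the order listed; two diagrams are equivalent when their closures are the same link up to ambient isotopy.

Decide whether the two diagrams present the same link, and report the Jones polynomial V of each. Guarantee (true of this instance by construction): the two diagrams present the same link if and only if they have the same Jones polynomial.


equivalent: yes
V(D1) = -x^-6 + x^-5 - x^-4 + 2x^-3 - x^-2 + x^-1  (w -4, c 10, <D> = A^-8 - A^-4 + 2 - A^4 + A^8 - A^12)
D2 (bracket A^-8 - A^-4 + 2 - A^4 + A^8 - A^12; 12 crossings at w = -4): V = -x^-6 + x^-5 - x^-4 + 2x^-3 - x^-2 + x^-1
why: Reidemeister moves carry D1 (10 crossings) to D2 (12)


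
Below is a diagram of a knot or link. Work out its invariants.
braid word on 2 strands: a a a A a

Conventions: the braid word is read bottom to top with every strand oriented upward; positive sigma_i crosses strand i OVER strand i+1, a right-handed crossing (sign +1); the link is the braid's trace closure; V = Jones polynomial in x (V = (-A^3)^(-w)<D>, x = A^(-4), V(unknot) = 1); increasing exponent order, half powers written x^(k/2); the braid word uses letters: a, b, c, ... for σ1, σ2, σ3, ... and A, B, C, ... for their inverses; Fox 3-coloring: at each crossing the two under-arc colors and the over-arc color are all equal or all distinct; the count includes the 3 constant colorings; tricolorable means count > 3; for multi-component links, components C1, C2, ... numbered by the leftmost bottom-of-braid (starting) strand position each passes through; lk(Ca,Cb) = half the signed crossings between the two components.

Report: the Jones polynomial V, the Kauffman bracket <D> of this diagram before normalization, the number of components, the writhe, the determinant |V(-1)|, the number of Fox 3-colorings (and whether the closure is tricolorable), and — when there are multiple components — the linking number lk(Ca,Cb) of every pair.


V = x + x^3 - x^4
<D> = A^-7 - A^-3 - A^5 (w = +3)
1 component over 5 crossings, w = +3
9 Fox colorings among 3^5, |V(-1)| = 3: tricolorable
why: w = +3 (over 5 crossings) is diagram-only; (-A^3)^(-3) removes it from V


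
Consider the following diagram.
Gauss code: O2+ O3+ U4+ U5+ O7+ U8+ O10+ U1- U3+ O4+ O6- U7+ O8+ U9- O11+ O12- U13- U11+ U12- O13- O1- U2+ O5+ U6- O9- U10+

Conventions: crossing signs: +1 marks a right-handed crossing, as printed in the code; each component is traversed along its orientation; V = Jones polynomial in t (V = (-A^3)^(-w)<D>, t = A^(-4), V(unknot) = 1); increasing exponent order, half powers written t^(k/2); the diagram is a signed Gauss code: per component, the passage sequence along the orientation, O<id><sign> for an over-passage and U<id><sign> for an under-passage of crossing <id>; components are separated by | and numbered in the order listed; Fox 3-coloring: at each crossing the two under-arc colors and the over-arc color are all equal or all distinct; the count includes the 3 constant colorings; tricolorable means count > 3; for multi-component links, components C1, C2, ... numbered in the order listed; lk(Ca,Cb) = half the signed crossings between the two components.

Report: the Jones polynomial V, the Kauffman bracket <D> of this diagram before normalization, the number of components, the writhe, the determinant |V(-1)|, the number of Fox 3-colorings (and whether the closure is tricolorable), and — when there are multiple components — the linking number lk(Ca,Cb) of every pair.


V = -1 + 3t - 3t^2 + 5t^3 - 5t^4 + 4t^5 - 3t^6 + 2t^7 - t^8
<D> = A^-23 - 2A^-19 + 3A^-15 - 4A^-11 + 5A^-7 - 5A^-3 + 3A - 3A^5 + A^9 (w = +3)
1 component over 13 crossings, w = +3
9 Fox colorings among 3^13, |V(-1)| = 27: tricolorable
why: the span of V is 8, forcing >= 8 crossings in any diagram


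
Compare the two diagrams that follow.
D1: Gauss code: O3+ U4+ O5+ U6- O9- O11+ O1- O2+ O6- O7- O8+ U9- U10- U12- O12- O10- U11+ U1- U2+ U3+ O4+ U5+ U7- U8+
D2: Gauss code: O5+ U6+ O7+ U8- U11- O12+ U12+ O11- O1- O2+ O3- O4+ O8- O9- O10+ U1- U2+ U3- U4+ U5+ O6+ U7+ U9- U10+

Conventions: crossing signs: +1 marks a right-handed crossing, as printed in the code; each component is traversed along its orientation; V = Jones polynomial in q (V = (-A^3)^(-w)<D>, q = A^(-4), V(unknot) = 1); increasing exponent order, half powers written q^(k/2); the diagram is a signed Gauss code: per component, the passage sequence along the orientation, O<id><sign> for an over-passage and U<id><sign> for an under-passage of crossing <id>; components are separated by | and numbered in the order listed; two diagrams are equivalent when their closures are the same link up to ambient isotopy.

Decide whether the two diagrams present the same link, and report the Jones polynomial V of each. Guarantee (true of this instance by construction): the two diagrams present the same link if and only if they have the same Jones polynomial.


same link: yes
V(D1) = q + q^3 - q^4  [12 crossings, <D> = -A^-16 + A^-12 + A^-4, w = 0]
D2 (bracket -A^-10 + A^-6 + A^2; 12 crossings at w = +2): V = q + q^3 - q^4
note: all 2 diagrams share one V(q), hence one class


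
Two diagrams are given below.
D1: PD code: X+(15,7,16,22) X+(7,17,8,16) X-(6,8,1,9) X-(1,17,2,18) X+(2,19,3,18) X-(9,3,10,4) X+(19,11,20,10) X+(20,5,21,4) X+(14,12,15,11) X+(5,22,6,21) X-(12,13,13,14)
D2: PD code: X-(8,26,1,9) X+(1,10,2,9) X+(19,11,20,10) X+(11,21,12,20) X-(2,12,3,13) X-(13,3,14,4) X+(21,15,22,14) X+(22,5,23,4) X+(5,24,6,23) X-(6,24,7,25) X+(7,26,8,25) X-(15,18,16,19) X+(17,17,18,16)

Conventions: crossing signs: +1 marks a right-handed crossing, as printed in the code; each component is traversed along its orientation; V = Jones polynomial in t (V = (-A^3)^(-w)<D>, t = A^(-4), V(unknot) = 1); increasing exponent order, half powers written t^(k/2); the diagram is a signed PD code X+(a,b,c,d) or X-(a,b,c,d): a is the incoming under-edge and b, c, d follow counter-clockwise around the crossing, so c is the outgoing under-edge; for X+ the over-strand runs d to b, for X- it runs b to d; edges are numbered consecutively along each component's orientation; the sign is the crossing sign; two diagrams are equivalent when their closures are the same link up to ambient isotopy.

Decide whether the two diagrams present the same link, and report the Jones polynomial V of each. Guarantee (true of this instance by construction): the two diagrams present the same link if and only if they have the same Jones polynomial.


equivalent: yes
V(D1) = -2t^(1/2) + t^(3/2) - 2t^(5/2) + t^(7/2) - t^(9/2) + t^(11/2)  (w +3, c 11, <D> = -A^-13 + A^-9 - A^-5 + 2A^-1 - A^3 + 2A^7)
V(D2) = -2t^(1/2) + t^(3/2) - 2t^(5/2) + t^(7/2) - t^(9/2) + t^(11/2)  (w +3, c 13, <D> = -A^-13 + A^-9 - A^-5 + 2A^-1 - A^3 + 2A^7)
why: all 2 diagrams share one V(t), hence one class


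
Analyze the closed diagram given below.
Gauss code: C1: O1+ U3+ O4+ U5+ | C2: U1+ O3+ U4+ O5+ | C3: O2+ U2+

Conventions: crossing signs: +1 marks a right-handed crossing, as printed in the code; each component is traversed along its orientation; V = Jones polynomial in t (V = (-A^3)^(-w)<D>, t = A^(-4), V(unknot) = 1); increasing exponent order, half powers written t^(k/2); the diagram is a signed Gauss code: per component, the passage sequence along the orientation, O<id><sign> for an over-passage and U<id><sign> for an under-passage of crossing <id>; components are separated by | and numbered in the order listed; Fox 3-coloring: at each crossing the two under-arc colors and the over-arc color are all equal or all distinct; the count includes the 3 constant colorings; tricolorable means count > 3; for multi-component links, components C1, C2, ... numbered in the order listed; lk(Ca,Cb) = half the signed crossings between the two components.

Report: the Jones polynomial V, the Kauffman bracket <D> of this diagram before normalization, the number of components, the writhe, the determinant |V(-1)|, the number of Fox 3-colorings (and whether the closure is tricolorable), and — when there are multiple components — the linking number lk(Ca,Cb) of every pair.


V(t) = t + t^2 + t^3 + t^6
bracket: -A^-9 - A^3 - A^7 - A^11, w = +5
3 components, writhe +5, over 5 crossings
lk(C1,C2) = +2
linking number lk(C1,C3) = 0
lk(C2,C3): 0
det 0, colorings 9 of 3^5 — tricolorable
observation: det 0 = |V(-1)|; divisible by 3, so tricolorable
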